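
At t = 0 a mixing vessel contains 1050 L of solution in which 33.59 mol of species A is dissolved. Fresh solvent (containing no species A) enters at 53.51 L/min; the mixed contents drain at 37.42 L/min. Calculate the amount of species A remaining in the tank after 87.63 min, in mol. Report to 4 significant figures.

Total volume: dV/dt = Q_in − Q_out = 16.0900 L/min, so V(t) = 1050 + 16.0900 t and V(87.63) = 2459.97 L.
No species A enters, so dm/dt = −Q_out · (m/V).
dm/m = −Q_out dt/(V₀ + 16.0900 t); integrating gives ln(m/m₀) = −(Q_out/(Q_in−Q_out)) ln(V/V₀).
m = m₀ (V₀/V)^(Q_out/(Q_in−Q_out)) = 33.59 × (1050/2459.97)^(2.32567) = 4.63786 mol.

4.638 mol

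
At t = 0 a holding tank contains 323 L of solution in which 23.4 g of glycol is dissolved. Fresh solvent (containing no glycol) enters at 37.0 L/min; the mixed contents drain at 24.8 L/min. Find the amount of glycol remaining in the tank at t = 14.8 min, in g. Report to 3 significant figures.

Total volume: dV/dt = Q_in − Q_out = 12.200 L/min, so V(t) = 323 + 12.200 t and V(14.8) = 503.56 L.
Species balance (pure solvent in): dm/dt = −Q_out · m/V(t).
Separate: dm/m = −Q_out dt/V(t) ⇒ ln(m/m₀) = −(Q_out/(Q_in−Q_out)) ln(V/V₀).
m = m₀ (V₀/V)^(Q_out/(Q_in−Q_out)) = 23.4 × (323/503.56)^(2.0328) = 9.4885 g.

9.49 g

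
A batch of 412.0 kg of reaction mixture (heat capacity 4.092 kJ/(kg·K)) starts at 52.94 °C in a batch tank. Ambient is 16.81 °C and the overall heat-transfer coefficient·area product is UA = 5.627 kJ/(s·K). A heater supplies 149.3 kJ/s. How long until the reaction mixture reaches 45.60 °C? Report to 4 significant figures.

433.6 s

Unsteady energy balance on the tank contents: M c_p dT/dt = −UA(T − T_amb) + Q̇.
τ = M c_p/UA = 299.610 s; T_ss = T_amb + Q̇/UA = 16.81 + 149.3/5.627 = 43.3428 °C.
T(t) = T_ss + (T₀ − T_ss)e^(−t/τ); set T = 45.60:
t = −τ ln[(T − T_ss)/(T₀ − T_ss)] = −299.610 · ln(0.235195) = 433.638 s.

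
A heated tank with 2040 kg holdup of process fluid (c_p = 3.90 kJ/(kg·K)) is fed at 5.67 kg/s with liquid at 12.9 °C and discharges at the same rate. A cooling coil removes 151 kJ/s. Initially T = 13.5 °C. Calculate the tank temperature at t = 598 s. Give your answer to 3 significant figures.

7.48 °C

M c_p dT/dt = ṁ c_p (T_in − T) − Q̇.
Rearrange: dT/dt = (T_ss − T)/τ with τ = M/ṁ = 359.79 s and T_ss = T_in − Q̇/(ṁ c_p) = 6.0714 °C.
Integrating: T(t) = T_ss + (T₀ − T_ss) e^(−t/τ).
T(598) = 6.0714 + (7.4286)·e^(−598/359.79) = 6.0714 + (7.4286)·0.18974 = 7.4810 °C.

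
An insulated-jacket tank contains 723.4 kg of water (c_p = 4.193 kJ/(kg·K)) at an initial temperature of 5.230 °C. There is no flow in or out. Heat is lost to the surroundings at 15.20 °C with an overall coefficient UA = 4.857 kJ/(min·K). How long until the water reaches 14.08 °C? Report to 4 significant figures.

1365 min

Lumped-capacitance energy balance: M c_p dT/dt = UA(T_amb − T).
τ = M c_p/UA = 624.504 min; T_ss = T_amb = 15.2000 °C.
T(t) = T_ss + (T₀ − T_ss)e^(−t/τ); set T = 14.08:
t = −τ ln[(T − T_ss)/(T₀ − T_ss)] = −624.504 · ln(0.112337) = 1365.32 min.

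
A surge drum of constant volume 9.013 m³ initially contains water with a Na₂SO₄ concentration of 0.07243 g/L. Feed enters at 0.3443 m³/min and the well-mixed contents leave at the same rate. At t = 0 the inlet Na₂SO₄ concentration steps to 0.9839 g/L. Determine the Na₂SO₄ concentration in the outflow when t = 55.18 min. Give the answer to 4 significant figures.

0.8732 g/L

Mass balance on the solute (V constant): V dC/dt = Q(C_in − C).
Rewrite as dC/dt + C/τ = C_in/τ, τ = V/Q = 26.1778 min.
Solution: C(t) = C_in + (C₀ − C_in) e^(−t/τ).
C(55.18) = 0.9839 + (0.07243 − 0.9839)·e^(−55.18/26.1778) = 0.9839 + (-0.911470)·0.121493 = 0.873163 g/L.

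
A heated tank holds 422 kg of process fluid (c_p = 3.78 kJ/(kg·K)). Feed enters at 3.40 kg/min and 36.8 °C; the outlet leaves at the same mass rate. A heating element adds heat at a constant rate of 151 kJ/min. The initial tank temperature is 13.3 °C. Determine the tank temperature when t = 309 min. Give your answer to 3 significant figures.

Heat balance on the well-mixed liquid: M c_p dT/dt = ṁ c_p (T_in − T) + 151.
τ = M/ṁ = 124.12 min; T_ss = T_in + Q̇/(ṁ c_p) = 36.8 + 151/(3.40·3.78) = 48.549 °C.
T approaches T_ss exponentially: T(t) = T_ss + (T₀ − T_ss) e^(−t/τ).
T(309) = 48.549 + (-35.249)·e^(−309/124.12) = 48.549 + (-35.249)·0.082945 = 45.625 °C.

45.6 °C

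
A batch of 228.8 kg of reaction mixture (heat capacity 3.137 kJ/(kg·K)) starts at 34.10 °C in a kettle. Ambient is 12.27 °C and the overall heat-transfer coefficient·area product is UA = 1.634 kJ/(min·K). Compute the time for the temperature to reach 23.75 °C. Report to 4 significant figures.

Lumped-capacitance energy balance: M c_p dT/dt = UA(T_amb − T).
τ = M c_p/UA = 439.257 min; T_ss = T_amb = 12.2700 °C.
T(t) = T_ss + (T₀ − T_ss)e^(−t/τ); set T = 23.75:
t = −τ ln[(T − T_ss)/(T₀ − T_ss)] = −439.257 · ln(0.525882) = 282.301 min.

282.3 min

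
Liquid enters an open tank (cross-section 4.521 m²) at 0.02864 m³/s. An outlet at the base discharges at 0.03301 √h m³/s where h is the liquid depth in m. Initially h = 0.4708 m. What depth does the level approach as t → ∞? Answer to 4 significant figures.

0.7528 m

Level balance: A dh/dt = 0.02864 − 0.03301 √h. Setting dh/dt = 0:
Q_in = 0.03301 √h_ss ⇒ √h_ss = 0.02864/0.03301 = 0.867616.
h_ss = 0.867616² = 0.752757 m. (Since h₀ = 0.4708 m < h_ss, the level will rise toward this value.)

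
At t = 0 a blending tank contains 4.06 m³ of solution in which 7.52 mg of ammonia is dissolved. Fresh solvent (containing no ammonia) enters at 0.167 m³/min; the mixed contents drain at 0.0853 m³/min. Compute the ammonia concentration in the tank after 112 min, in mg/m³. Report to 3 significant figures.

0.166 mg/m³

Total volume: dV/dt = Q_in − Q_out = 0.081700 m³/min, so V(t) = 4.06 + 0.081700 t and V(112) = 13.210 m³.
Solute balance: dm/dt = 0 − Q_out C = −Q_out m/V(t).
dm/m = −Q_out dt/(V₀ + 0.081700 t); integrating gives ln(m/m₀) = −(Q_out/(Q_in−Q_out)) ln(V/V₀).
m = m₀ (V₀/V)^(Q_out/(Q_in−Q_out)) = 7.52 × (4.06/13.210)^(1.0441) = 2.1941 mg.
C = m/V = 2.1941/13.210 = 0.16609 mg/m³.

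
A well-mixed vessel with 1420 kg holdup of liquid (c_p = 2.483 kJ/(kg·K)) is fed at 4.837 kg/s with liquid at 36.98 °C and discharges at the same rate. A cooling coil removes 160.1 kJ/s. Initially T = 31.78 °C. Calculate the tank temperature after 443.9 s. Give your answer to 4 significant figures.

25.44 °C

Unsteady energy balance on the tank contents: M c_p dT/dt = ṁ c_p (T_in − T) − 160.1.
τ = M/ṁ = 293.570 s; T_ss = T_in − Q̇/(ṁ c_p) = 36.98 − 160.1/(4.837·2.483) = 23.6497 °C.
This is linear first-order; T(t) = T_ss + (T₀ − T_ss) e^(−t/τ).
T(443.9) = 23.6497 + (8.13026)·e^(−443.9/293.570) = 23.6497 + (8.13026)·0.220452 = 25.4421 °C.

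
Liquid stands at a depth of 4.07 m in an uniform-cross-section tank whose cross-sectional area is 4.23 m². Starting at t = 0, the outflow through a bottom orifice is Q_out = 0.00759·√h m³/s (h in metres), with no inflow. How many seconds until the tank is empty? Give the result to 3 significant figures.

A dh/dt = −Q_out = −0.00759 √h.
Separate and integrate: 2(√h − √h₀) = −(0.00759/A) t.
Set h = 0: 2√h₀ = (0.00759/A) t_empty ⇒ t_empty = 2A√h₀/0.00759.
t_empty = 2·4.23·√4.07/0.00759 = 8.4600·2.0174/0.00759 = 2248.7 s.

2250 s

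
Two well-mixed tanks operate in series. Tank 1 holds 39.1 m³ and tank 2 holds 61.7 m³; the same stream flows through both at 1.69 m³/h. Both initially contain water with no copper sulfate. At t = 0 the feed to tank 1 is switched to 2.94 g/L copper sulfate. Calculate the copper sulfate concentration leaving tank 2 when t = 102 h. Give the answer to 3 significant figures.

2.51 g/L

Time constants: τᵢ = Vᵢ/Q for each well-mixed tank.
τ₁ = 39.1/1.69 = 23.136 h; τ₂ = 61.7/1.69 = 36.509 h.
Tank 1: C₁ = C_in(1 − e^(−t/τ₁)). Tank 2 (τ₁ ≠ τ₂): C₂ = C_in[1 − (τ₁ e^(−t/τ₁) − τ₂ e^(−t/τ₂))/(τ₁ − τ₂)].
At t = 102: e^(−t/τ₁) = 0.012171, e^(−t/τ₂) = 0.061186.
C₂ = 2.94·[1 − (23.136·0.012171 − 36.509·0.061186)/(-13.373)] = 2.94·0.85401 = 2.5108 g/L.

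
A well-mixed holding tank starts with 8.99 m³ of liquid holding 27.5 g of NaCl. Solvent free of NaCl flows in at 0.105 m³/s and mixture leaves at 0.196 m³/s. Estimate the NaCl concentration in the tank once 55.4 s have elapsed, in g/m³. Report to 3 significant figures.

Total volume: dV/dt = Q_in − Q_out = -0.091000 m³/s, so V(t) = 8.99 − 0.091000 t and V(55.4) = 3.9486 m³.
Solute balance: dm/dt = 0 − Q_out C = −Q_out m/V(t).
dm/m = −Q_out dt/(V₀ − 0.091000 t); integrating gives ln(m/m₀) = −(Q_out/(Q_in−Q_out)) ln(V/V₀).
m = m₀ (V₀/V)^(Q_out/(Q_in−Q_out)) = 27.5 × (8.99/3.9486)^(-2.1538) = 4.6744 g.
C = m/V = 4.6744/3.9486 = 1.1838 g/m³.

1.18 g/m³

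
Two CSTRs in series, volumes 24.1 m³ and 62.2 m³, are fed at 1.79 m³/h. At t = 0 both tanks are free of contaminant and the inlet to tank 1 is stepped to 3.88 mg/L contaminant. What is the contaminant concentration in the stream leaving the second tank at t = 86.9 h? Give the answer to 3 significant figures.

3.36 mg/L

Species balance on tank i: dCᵢ/dt = (Cᵢ₋₁ − Cᵢ)/τᵢ with τᵢ = Vᵢ/Q.
τ₁ = 24.1/1.79 = 13.464 h; τ₂ = 62.2/1.79 = 34.749 h.
Solving the cascade with C₁(0)=C₂(0)=0 gives C₂(t) = C_in[1 − (τ₁ e^(−t/τ₁) − τ₂ e^(−t/τ₂))/(τ₁ − τ₂)].
At t = 86.9: e^(−t/τ₁) = 0.0015736, e^(−t/τ₂) = 0.082018.
C₂ = 3.88·[1 − (13.464·0.0015736 − 34.749·0.082018)/(-21.285)] = 3.88·0.86710 = 3.3643 mg/L.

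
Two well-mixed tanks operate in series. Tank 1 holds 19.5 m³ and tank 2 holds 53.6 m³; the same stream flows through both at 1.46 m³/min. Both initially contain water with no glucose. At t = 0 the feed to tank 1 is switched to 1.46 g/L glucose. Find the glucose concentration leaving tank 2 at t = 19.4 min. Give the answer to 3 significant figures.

0.302 g/L

Time constants: τᵢ = Vᵢ/Q for each well-mixed tank.
τ₁ = 19.5/1.46 = 13.356 min; τ₂ = 53.6/1.46 = 36.712 min.
Solving the cascade with C₁(0)=C₂(0)=0 gives C₂(t) = C_in[1 − (τ₁ e^(−t/τ₁) − τ₂ e^(−t/τ₂))/(τ₁ − τ₂)].
At t = 19.4: e^(−t/τ₁) = 0.23398, e^(−t/τ₂) = 0.58953.
C₂ = 1.46·[1 − (13.356·0.23398 − 36.712·0.58953)/(-23.356)] = 1.46·0.20715 = 0.30244 g/L.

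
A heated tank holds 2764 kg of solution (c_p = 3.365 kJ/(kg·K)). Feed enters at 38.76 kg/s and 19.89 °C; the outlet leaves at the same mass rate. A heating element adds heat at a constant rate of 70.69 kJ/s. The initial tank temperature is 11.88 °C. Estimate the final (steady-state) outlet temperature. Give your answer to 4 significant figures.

20.43 °C

Heat balance on the well-mixed liquid: M c_p dT/dt = ṁ c_p (T_in − T) + 70.69.
At steady state dT/dt = 0 ⇒ T_ss = T_in + Q̇/(ṁ c_p) = 19.89 + 70.69/(38.76·3.365) = 20.4320 °C.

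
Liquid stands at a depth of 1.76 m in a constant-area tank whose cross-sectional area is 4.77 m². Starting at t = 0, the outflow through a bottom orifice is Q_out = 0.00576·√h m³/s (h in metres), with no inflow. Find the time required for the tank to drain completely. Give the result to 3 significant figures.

Mass balance (ρ constant): A dh/dt = −0.00576 √h.
∫ h^(−1/2) dh = −(0.00576/A) ∫ dt, giving 2√h = 2√h₀ − (0.00576/A) t.
Set h = 0: 2√h₀ = (0.00576/A) t_empty ⇒ t_empty = 2A√h₀/0.00576.
t_empty = 2·4.77·√1.76/0.00576 = 9.5400·1.3266/0.00576 = 2197.3 s.

2200 s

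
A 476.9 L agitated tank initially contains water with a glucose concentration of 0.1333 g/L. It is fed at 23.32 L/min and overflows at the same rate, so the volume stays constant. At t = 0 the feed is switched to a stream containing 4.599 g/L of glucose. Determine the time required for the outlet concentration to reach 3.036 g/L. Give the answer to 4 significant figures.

21.47 min

Species balance: V dC/dt = Q(C_in − C) ⇒ τ = V/Q = 20.4503 min.
C(t) = C_in + (C₀ − C_in) e^(−t/τ). Set C = 3.036 and solve for t:
e^(−t/τ) = (C − C_in)/(C₀ − C_in) = (3.036 − 4.599)/(0.1333 − 4.599) = 0.350001
t = −τ ln(…) = 20.4503 × 1.04982 = 21.4691 min.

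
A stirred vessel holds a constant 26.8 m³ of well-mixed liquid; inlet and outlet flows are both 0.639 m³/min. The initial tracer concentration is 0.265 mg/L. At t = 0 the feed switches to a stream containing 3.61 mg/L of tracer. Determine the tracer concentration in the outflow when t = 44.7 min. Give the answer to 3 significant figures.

Species balance on the tank: V dC/dt = Q(C_in − C).
Time constant τ = V/Q = 26.8/0.639 = 41.941 min.
Integrating: C(t) = C_in + (C₀ − C_in) e^(−t/τ).
C(44.7) = 3.61 + (0.265 − 3.61)·e^(−44.7/41.941) = 3.61 + (-3.3450)·0.34445 = 2.4578 mg/L.

2.46 mg/L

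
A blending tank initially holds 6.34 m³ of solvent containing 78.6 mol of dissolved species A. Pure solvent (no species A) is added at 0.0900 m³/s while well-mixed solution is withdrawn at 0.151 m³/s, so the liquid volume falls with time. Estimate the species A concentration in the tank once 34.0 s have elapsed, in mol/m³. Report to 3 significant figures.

Let m(t) be the amount of species A. Volume: V(t) = V₀ + (Q_in − Q_out) t = 6.34 − 0.061000 t; V(34.0) = 4.2660 m³.
Species balance (pure solvent in): dm/dt = −Q_out · m/V(t).
Separate: dm/m = −Q_out dt/V(t) ⇒ ln(m/m₀) = −(Q_out/(Q_in−Q_out)) ln(V/V₀).
m = m₀ (V₀/V)^(Q_out/(Q_in−Q_out)) = 78.6 × (6.34/4.2660)^(-2.4754) = 29.477 mol.
C = m/V = 29.477/4.2660 = 6.9097 mol/m³.

6.91 mol/m³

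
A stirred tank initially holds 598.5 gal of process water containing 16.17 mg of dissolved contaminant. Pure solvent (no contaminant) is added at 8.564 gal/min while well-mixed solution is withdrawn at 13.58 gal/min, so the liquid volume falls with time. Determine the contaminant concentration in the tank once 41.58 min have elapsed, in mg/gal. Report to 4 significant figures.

0.01300 mg/gal

Total volume: dV/dt = Q_in − Q_out = -5.01600 gal/min, so V(t) = 598.5 − 5.01600 t and V(41.58) = 389.935 gal.
Species balance (pure solvent in): dm/dt = −Q_out · m/V(t).
dm/m = −Q_out dt/(V₀ − 5.01600 t); integrating gives ln(m/m₀) = −(Q_out/(Q_in−Q_out)) ln(V/V₀).
m = m₀ (V₀/V)^(Q_out/(Q_in−Q_out)) = 16.17 × (598.5/389.935)^(-2.70734) = 5.06932 mg.
C = m/V = 5.06932/389.935 = 0.0130004 mg/gal.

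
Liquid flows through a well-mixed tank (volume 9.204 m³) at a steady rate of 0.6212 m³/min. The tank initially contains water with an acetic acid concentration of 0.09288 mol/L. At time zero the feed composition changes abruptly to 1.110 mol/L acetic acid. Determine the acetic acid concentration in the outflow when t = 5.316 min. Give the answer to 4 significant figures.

Accumulation = in − out for the solute gives V dC/dt = Q(C_in − C).
Time constant τ = V/Q = 9.204/0.6212 = 14.8165 min.
Solution: C(t) = C_in + (C₀ − C_in) e^(−t/τ).
C(5.316) = 1.110 + (0.09288 − 1.110)·e^(−5.316/14.8165) = 1.110 + (-1.01712)·0.698521 = 0.399520 mol/L.

0.3995 mol/L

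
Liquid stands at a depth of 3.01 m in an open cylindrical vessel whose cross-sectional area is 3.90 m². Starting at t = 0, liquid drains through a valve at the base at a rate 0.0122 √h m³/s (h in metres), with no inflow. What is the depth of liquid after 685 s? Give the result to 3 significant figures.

With no inflow, A dh/dt = −0.0122 √h.
∫ h^(−1/2) dh = −(0.0122/A) ∫ dt, giving 2√h = 2√h₀ − (0.0122/A) t.
√h = √3.01 − 0.0122·685/(2·3.90) = 1.7349 − 1.0714 = 0.66352.
h = 0.66352² = 0.44027 m.

0.440 m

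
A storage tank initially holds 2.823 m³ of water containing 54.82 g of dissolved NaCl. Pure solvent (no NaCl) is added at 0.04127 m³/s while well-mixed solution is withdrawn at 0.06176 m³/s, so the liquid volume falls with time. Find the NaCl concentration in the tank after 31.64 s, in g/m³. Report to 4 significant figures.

11.48 g/m³

Let m(t) be the amount of NaCl. Volume: V(t) = V₀ + (Q_in − Q_out) t = 2.823 − 0.0204900 t; V(31.64) = 2.17470 m³.
Solute balance: dm/dt = 0 − Q_out C = −Q_out m/V(t).
Separate: dm/m = −Q_out dt/V(t) ⇒ ln(m/m₀) = −(Q_out/(Q_in−Q_out)) ln(V/V₀).
m = m₀ (V₀/V)^(Q_out/(Q_in−Q_out)) = 54.82 × (2.823/2.17470)^(-3.01415) = 24.9689 g.
C = m/V = 24.9689/2.17470 = 11.4815 g/m³.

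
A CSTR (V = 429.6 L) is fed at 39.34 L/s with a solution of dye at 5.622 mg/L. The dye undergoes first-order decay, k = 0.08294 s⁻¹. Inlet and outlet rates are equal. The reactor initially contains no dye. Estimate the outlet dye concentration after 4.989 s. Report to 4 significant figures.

1.715 mg/L

Species balance: V dC/dt = Q C_in − Q C − k V C.
dC/dt = (Q/V) C_in − (Q/V + k) C; effective rate a = Q/V + k = 0.0915736 + 0.08294 = 0.174514 s⁻¹.
C_ss = Q C_in/(Q + kV) = 2.95007 mg/L; C(t) = C_ss + (C₀ − C_ss) e^(−a t).
C(4.989) = 2.95007 + (-2.95007)·e^(−0.174514·4.989) = 2.95007 + (-2.95007)·0.418680 = 1.71493 mg/L.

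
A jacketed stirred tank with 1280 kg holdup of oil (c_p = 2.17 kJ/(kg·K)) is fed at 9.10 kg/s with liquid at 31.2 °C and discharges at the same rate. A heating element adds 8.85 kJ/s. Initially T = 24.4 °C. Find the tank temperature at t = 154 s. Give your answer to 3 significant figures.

M c_p dT/dt = ṁ c_p (T_in − T) + Q̇.
τ = M/ṁ = 140.66 s; T_ss = T_in + Q̇/(ṁ c_p) = 31.2 + 8.85/(9.10·2.17) = 31.648 °C.
Solution: T(t) = T_ss + (T₀ − T_ss) e^(−t/τ).
T(154) = 31.648 + (-7.2482)·e^(−154/140.66) = 31.648 + (-7.2482)·0.33459 = 29.223 °C.

29.2 °C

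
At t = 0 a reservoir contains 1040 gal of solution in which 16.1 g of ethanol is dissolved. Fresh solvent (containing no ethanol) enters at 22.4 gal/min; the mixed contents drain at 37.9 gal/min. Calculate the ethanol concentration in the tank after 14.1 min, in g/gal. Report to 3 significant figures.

0.0110 g/gal

Let m(t) be the amount of ethanol. Volume: V(t) = V₀ + (Q_in − Q_out) t = 1040 − 15.500 t; V(14.1) = 821.45 gal.
No ethanol enters, so dm/dt = −Q_out · (m/V).
dm/m = −Q_out dt/(V₀ − 15.500 t); integrating gives ln(m/m₀) = −(Q_out/(Q_in−Q_out)) ln(V/V₀).
m = m₀ (V₀/V)^(Q_out/(Q_in−Q_out)) = 16.1 × (1040/821.45)^(-2.4452) = 9.0430 g.
C = m/V = 9.0430/821.45 = 0.011009 g/gal.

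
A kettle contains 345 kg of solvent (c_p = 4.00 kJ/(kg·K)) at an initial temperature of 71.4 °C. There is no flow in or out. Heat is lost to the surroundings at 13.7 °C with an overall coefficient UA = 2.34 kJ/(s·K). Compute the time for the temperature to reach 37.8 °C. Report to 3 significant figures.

515 s

M c_p dT/dt = −UA(T − T_amb).
τ = M c_p/UA = 589.74 s; T_ss = T_amb = 13.700 °C.
T(t) = T_ss + (T₀ − T_ss)e^(−t/τ); set T = 37.8:
t = −τ ln[(T − T_ss)/(T₀ − T_ss)] = −589.74 · ln(0.41768) = 514.87 s.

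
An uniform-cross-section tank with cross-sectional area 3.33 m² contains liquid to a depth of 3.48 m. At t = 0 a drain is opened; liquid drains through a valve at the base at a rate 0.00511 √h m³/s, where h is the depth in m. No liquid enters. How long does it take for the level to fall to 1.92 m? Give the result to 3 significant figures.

625 s

Volume balance on the tank: A dh/dt = −0.00511 √h.
This is separable: 2 d(√h)/dt = −0.00511/A, so √h = √h₀ − (0.00511/(2A)) t.
t = 2A(√h₀ − √h)/0.00511 = 2·3.33·(√3.48 − √1.92)/0.00511
  = 6.6600 × (1.8655 − 1.3856) / 0.00511 = 625.38 s.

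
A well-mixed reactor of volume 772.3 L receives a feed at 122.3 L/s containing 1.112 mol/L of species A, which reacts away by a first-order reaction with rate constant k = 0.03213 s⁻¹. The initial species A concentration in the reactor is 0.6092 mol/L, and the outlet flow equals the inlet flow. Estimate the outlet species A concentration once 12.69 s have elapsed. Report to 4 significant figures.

0.8963 mol/L

Species balance: V dC/dt = Q C_in − Q C − k V C.
This is linear with rate a = Q/V + k = 0.190488 s⁻¹.
C_ss = Q C_in/(Q + kV) = 0.924437 mol/L; C(t) = C_ss + (C₀ − C_ss) e^(−a t).
C(12.69) = 0.924437 + (-0.315237)·e^(−0.190488·12.69) = 0.924437 + (-0.315237)·0.0891625 = 0.896330 mol/L.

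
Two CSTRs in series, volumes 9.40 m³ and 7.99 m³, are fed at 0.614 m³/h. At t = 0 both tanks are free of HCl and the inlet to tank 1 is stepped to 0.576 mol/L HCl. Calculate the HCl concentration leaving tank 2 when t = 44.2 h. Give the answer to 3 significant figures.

Time constants: τᵢ = Vᵢ/Q for each well-mixed tank.
τ₁ = 9.40/0.614 = 15.309 h; τ₂ = 7.99/0.614 = 13.013 h.
Solving the cascade with C₁(0)=C₂(0)=0 gives C₂(t) = C_in[1 − (τ₁ e^(−t/τ₁) − τ₂ e^(−t/τ₂))/(τ₁ − τ₂)].
At t = 44.2: e^(−t/τ₁) = 0.055737, e^(−t/τ₂) = 0.033487.
C₂ = 0.576·[1 − (15.309·0.055737 − 13.013·0.033487)/(2.2964)] = 0.576·0.81818 = 0.47127 mol/L.

0.471 mol/L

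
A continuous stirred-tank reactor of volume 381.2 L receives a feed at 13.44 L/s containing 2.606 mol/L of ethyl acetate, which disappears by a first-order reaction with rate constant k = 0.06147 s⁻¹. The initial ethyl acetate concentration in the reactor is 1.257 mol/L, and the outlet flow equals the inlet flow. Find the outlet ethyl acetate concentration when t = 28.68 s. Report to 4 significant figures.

0.9691 mol/L

V dC/dt = Q(C_in − C) − k V C.
This is linear with rate a = Q/V + k = 0.0967271 s⁻¹.
C_ss = Q C_in/(Q + kV) = 0.949889 mol/L; C(t) = C_ss + (C₀ − C_ss) e^(−a t).
C(28.68) = 0.949889 + (0.307111)·e^(−0.0967271·28.68) = 0.949889 + (0.307111)·0.0624036 = 0.969053 mol/L.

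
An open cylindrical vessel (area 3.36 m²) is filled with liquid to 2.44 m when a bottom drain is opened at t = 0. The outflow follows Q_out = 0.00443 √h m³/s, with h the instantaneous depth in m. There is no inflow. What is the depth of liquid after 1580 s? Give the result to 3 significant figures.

With no inflow, A dh/dt = −0.00443 √h.
This is separable: 2 d(√h)/dt = −0.00443/A, so √h = √h₀ − (0.00443/(2A)) t.
√h = √2.44 − 0.00443·1580/(2·3.36) = 1.5620 − 1.0416 = 0.52047.
h = 0.52047² = 0.27089 m.

0.271 m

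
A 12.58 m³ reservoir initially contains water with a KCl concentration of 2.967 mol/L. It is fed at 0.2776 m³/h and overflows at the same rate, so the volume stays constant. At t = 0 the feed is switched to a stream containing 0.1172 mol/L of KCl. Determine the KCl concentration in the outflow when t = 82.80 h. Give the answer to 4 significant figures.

0.5757 mol/L

Transient balance on the dissolved component: V dC/dt = Q(C_in − C).
So dC/dt = (C_in − C)/τ with τ = V/Q = 12.58/0.2776 = 45.3170 h.
Integrating: C(t) = C_in + (C₀ − C_in) e^(−t/τ).
C(82.80) = 0.1172 + (2.967 − 0.1172)·e^(−82.80/45.3170) = 0.1172 + (2.84980)·0.160875 = 0.575661 mol/L.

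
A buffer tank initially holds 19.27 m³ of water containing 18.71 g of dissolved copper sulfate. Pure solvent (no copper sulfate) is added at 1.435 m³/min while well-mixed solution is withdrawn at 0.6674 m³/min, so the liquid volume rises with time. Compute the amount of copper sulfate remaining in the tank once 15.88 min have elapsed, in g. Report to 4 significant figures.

12.22 g

Let m(t) be the amount of copper sulfate. Volume: V(t) = V₀ + (Q_in − Q_out) t = 19.27 + 0.767600 t; V(15.88) = 31.4595 m³.
Species balance (pure solvent in): dm/dt = −Q_out · m/V(t).
dm/m = −Q_out dt/(V₀ + 0.767600 t); integrating gives ln(m/m₀) = −(Q_out/(Q_in−Q_out)) ln(V/V₀).
m = m₀ (V₀/V)^(Q_out/(Q_in−Q_out)) = 18.71 × (19.27/31.4595)^(0.869463) = 12.2177 g.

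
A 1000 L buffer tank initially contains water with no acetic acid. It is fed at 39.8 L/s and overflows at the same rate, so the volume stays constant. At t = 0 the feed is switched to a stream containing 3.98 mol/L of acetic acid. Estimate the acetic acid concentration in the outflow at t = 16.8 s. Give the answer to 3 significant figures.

Mass balance on the solute (V constant): V dC/dt = Q(C_in − C).
Rewrite as dC/dt + C/τ = C_in/τ, τ = V/Q = 25.126 s.
Solution: C(t) = C_in + (C₀ − C_in) e^(−t/τ).
C(16.8) = 3.98 + (0 − 3.98)·e^(−16.8/25.126) = 3.98 + (-3.9800)·0.51240 = 1.9406 mol/L.

1.94 mol/L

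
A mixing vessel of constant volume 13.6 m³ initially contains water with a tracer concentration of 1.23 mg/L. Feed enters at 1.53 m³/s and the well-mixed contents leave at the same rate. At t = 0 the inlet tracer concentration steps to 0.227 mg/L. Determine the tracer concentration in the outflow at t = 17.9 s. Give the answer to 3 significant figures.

Unsteady species balance (constant V, well mixed): V dC/dt = Q(C_in − C).
Rewrite as dC/dt + C/τ = C_in/τ, τ = V/Q = 8.8889 s.
Integrating: C(t) = C_in + (C₀ − C_in) e^(−t/τ).
C(17.9) = 0.227 + (1.23 − 0.227)·e^(−17.9/8.8889) = 0.227 + (1.0030)·0.13349 = 0.36089 mg/L.

0.361 mg/L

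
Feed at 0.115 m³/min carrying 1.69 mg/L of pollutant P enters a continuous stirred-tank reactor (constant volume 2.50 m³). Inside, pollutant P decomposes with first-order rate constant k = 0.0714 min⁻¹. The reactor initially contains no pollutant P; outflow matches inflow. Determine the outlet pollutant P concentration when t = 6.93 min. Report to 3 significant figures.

Accumulation = in − out − consumed: V dC/dt = Q C_in − Q C − k V C.
dC/dt = (Q/V) C_in − (Q/V + k) C; effective rate a = Q/V + k = 0.046000 + 0.0714 = 0.11740 min⁻¹.
C_ss = Q C_in/(Q + kV) = 0.66218 mg/L; C(t) = C_ss + (C₀ − C_ss) e^(−a t).
C(6.93) = 0.66218 + (-0.66218)·e^(−0.11740·6.93) = 0.66218 + (-0.66218)·0.44327 = 0.36866 mg/L.

0.369 mg/L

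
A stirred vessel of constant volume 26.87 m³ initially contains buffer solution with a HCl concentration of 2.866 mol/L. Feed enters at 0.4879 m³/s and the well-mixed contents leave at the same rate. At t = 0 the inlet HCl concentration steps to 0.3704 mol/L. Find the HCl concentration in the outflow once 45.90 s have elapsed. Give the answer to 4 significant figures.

Mass balance on the solute (V constant): V dC/dt = Q(C_in − C).
So dC/dt = (C_in − C)/τ with τ = V/Q = 26.87/0.4879 = 55.0728 s.
Integrating: C(t) = C_in + (C₀ − C_in) e^(−t/τ).
C(45.90) = 0.3704 + (2.866 − 0.3704)·e^(−45.90/55.0728) = 0.3704 + (2.49560)·0.434551 = 1.45486 mol/L.

1.455 mol/L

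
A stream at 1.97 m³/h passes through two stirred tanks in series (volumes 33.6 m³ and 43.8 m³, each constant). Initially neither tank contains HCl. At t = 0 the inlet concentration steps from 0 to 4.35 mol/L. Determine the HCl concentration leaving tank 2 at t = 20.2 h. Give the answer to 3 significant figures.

1.20 mol/L

Time constants: τᵢ = Vᵢ/Q for each well-mixed tank.
τ₁ = 33.6/1.97 = 17.056 h; τ₂ = 43.8/1.97 = 22.234 h.
Tank 1: C₁ = C_in(1 − e^(−t/τ₁)). Tank 2 (τ₁ ≠ τ₂): C₂ = C_in[1 − (τ₁ e^(−t/τ₁) − τ₂ e^(−t/τ₂))/(τ₁ − τ₂)].
At t = 20.2: e^(−t/τ₁) = 0.30595, e^(−t/τ₂) = 0.40311.
C₂ = 4.35·[1 − (17.056·0.30595 − 22.234·0.40311)/(-5.1777)] = 4.35·0.27681 = 1.2041 mol/L.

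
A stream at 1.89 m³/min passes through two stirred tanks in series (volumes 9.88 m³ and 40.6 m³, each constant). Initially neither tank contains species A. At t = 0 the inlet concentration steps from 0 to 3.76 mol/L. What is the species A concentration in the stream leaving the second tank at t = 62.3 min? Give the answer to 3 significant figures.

3.49 mol/L

Each tank obeys Vᵢ dCᵢ/dt = Q(Cᵢ₋₁ − Cᵢ), so τᵢ = Vᵢ/Q.
τ₁ = 9.88/1.89 = 5.2275 min; τ₂ = 40.6/1.89 = 21.481 min.
Solving the cascade with C₁(0)=C₂(0)=0 gives C₂(t) = C_in[1 − (τ₁ e^(−t/τ₁) − τ₂ e^(−t/τ₂))/(τ₁ − τ₂)].
At t = 62.3: e^(−t/τ₁) = 6.6712e-06, e^(−t/τ₂) = 0.055014.
C₂ = 3.76·[1 − (5.2275·6.6712e-06 − 21.481·0.055014)/(-16.254)] = 3.76·0.92730 = 3.4866 mol/L.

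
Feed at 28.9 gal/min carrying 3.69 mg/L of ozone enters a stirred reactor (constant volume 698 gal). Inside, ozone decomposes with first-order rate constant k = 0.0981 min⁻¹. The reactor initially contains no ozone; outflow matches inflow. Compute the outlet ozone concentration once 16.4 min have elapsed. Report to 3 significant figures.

Species balance: V dC/dt = Q C_in − Q C − k V C.
dC/dt = (Q/V) C_in − (Q/V + k) C; effective rate a = Q/V + k = 0.041404 + 0.0981 = 0.13950 min⁻¹.
C_ss = Q C_in/(Q + kV) = 1.0952 mg/L; C(t) = C_ss + (C₀ − C_ss) e^(−a t).
C(16.4) = 1.0952 + (-1.0952)·e^(−0.13950·16.4) = 1.0952 + (-1.0952)·0.10148 = 0.98403 mg/L.

0.984 mg/L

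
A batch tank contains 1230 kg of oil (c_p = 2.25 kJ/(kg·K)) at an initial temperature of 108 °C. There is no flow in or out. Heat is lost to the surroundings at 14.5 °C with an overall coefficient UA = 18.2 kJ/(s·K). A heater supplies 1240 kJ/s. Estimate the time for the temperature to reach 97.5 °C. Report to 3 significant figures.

81.2 s

M c_p dT/dt = −UA(T − T_amb) + Q̇.
τ = M c_p/UA = 152.06 s; T_ss = T_amb + Q̇/UA = 14.5 + 1240/18.2 = 82.632 °C.
T(t) = T_ss + (T₀ − T_ss)e^(−t/τ); set T = 97.5:
t = −τ ln[(T − T_ss)/(T₀ − T_ss)] = −152.06 · ln(0.58609) = 81.242 s.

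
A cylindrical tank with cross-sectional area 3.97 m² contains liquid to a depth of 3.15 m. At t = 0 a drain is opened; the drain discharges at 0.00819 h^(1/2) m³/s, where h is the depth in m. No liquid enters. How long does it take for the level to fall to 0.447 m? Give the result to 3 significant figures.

1070 s

A dh/dt = −Q_out = −0.00819 √h.
Separate and integrate: 2(√h − √h₀) = −(0.00819/A) t.
t = 2A(√h₀ − √h)/0.00819 = 2·3.97·(√3.15 − √0.447)/0.00819
  = 7.9400 × (1.7748 − 0.66858) / 0.00819 = 1072.5 s.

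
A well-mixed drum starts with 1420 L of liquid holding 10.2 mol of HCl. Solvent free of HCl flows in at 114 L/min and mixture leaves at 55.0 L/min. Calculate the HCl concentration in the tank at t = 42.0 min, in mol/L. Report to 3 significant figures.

0.00102 mol/L

Total volume: dV/dt = Q_in − Q_out = 59.000 L/min, so V(t) = 1420 + 59.000 t and V(42.0) = 3898.0 L.
Species balance (pure solvent in): dm/dt = −Q_out · m/V(t).
dm/m = −Q_out dt/(V₀ + 59.000 t); integrating gives ln(m/m₀) = −(Q_out/(Q_in−Q_out)) ln(V/V₀).
m = m₀ (V₀/V)^(Q_out/(Q_in−Q_out)) = 10.2 × (1420/3898.0)^(0.93220) = 3.9790 mol.
C = m/V = 3.9790/3898.0 = 0.0010208 mol/L.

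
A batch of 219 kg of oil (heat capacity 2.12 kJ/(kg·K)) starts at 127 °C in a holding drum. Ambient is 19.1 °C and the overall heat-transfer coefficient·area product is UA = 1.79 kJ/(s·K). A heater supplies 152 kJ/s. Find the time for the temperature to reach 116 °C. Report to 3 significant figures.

169 s

Lumped-capacitance energy balance: M c_p dT/dt = UA(T_amb − T) + Q̇.
τ = M c_p/UA = 259.37 s; T_ss = T_amb + Q̇/UA = 19.1 + 152/1.79 = 104.02 °C.
T(t) = T_ss + (T₀ − T_ss)e^(−t/τ); set T = 116:
t = −τ ln[(T − T_ss)/(T₀ − T_ss)] = −259.37 · ln(0.52140) = 168.91 s.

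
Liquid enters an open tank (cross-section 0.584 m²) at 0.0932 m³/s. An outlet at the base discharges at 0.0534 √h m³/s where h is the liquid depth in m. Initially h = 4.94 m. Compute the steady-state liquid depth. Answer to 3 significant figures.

3.05 m

Level balance: A dh/dt = 0.0932 − 0.0534 √h. Setting dh/dt = 0:
Q_in = 0.0534 √h_ss ⇒ √h_ss = 0.0932/0.0534 = 1.7453.
h_ss = 1.7453² = 3.0461 m. (Since h₀ = 4.94 m > h_ss, the level will fall toward this value.)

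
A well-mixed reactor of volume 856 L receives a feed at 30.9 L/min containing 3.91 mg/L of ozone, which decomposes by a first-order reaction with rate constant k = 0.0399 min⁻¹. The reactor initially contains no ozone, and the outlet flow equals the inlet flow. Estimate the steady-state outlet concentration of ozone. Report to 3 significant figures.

Accumulation = in − out − consumed: V dC/dt = Q C_in − Q C − k V C.
Steady state (dC/dt = 0): C_ss = Q C_in/(Q + kV) = C_in/(1 + kV/Q).
C_ss = 30.9·3.91/(30.9 + 0.0399·856) = 120.82/65.054 = 1.8572 mg/L.

1.86 mg/L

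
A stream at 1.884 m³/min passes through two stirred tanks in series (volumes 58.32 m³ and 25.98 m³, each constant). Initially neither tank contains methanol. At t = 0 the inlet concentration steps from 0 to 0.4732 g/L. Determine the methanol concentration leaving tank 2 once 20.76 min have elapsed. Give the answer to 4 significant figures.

0.1212 g/L

Time constants: τᵢ = Vᵢ/Q for each well-mixed tank.
τ₁ = 58.32/1.884 = 30.9554 min; τ₂ = 25.98/1.884 = 13.7898 min.
Solving the cascade with C₁(0)=C₂(0)=0 gives C₂(t) = C_in[1 − (τ₁ e^(−t/τ₁) − τ₂ e^(−t/τ₂))/(τ₁ − τ₂)].
At t = 20.76: e^(−t/τ₁) = 0.511380, e^(−t/τ₂) = 0.221915.
C₂ = 0.4732·[1 − (30.9554·0.511380 − 13.7898·0.221915)/(17.1656)] = 0.4732·0.256081 = 0.121178 g/L.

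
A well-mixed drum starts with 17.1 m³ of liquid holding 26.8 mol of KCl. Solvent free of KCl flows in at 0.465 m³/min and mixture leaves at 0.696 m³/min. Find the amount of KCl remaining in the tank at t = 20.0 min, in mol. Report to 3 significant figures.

10.4 mol

Total volume: dV/dt = Q_in − Q_out = -0.23100 m³/min, so V(t) = 17.1 − 0.23100 t and V(20.0) = 12.480 m³.
Species balance (pure solvent in): dm/dt = −Q_out · m/V(t).
dm/m = −Q_out dt/(V₀ − 0.23100 t); integrating gives ln(m/m₀) = −(Q_out/(Q_in−Q_out)) ln(V/V₀).
m = m₀ (V₀/V)^(Q_out/(Q_in−Q_out)) = 26.8 × (17.1/12.480)^(-3.0130) = 10.376 mol.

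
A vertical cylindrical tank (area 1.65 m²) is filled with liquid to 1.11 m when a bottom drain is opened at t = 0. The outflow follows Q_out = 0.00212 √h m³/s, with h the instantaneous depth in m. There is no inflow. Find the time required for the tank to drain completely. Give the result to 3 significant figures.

1640 s

With no inflow, A dh/dt = −0.00212 √h.
∫ h^(−1/2) dh = −(0.00212/A) ∫ dt, giving 2√h = 2√h₀ − (0.00212/A) t.
Tank is empty when √h = 0: t_empty = 2A√h₀/0.00212.
t_empty = 2·1.65·√1.11/0.00212 = 3.3000·1.0536/0.00212 = 1640.0 s.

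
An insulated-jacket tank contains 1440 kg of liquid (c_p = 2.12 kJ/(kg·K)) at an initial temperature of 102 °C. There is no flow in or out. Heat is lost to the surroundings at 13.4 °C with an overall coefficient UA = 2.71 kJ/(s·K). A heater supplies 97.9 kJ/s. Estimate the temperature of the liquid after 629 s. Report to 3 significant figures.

79.5 °C

First-law balance (no shaft work): M c_p dT/dt = −UA(T − T_amb) + Q̇.
dT/dt = (T_ss − T)/τ with T_ss = T_amb + Q̇/UA = 13.4 + 97.9/2.71 = 49.525 °C, τ = M c_p/UA = 1440·2.12/2.71 = 1126.5 s.
T approaches T_ss exponentially: T(t) = T_ss + (T₀ − T_ss) e^(−t/τ).
T(629) = 49.525 + (52.475)·0.57214 = 79.548 °C.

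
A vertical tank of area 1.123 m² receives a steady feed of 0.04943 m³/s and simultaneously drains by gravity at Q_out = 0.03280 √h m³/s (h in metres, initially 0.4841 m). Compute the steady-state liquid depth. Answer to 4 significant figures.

Accumulation of liquid (constant cross-section A): A dh/dt = Q_in − 0.03280 √h. At steady state dh/dt = 0:
Q_in = 0.03280 √h_ss ⇒ √h_ss = 0.04943/0.03280 = 1.50701.
h_ss = 1.50701² = 2.27109 m. (Since h₀ = 0.4841 m < h_ss, the level will rise toward this value.)

2.271 m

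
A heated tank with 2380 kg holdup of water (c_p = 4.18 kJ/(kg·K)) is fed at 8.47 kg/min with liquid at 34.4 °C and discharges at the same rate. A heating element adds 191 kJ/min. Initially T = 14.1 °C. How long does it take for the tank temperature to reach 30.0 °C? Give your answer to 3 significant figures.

271 min

Heat balance on the well-mixed liquid: M c_p dT/dt = ṁ c_p (T_in − T) + 191.
τ = M/ṁ = 280.99 min; T_ss = T_in + Q̇/(ṁ c_p) = 39.795 °C.
T(t) = T_ss + (T₀ − T_ss) e^(−t/τ). Set T = 30.0:
e^(−t/τ) = (30.0 − 39.795)/(14.1 − 39.795) = 0.38120
t = −280.99 · ln(0.38120) = 271.00 min.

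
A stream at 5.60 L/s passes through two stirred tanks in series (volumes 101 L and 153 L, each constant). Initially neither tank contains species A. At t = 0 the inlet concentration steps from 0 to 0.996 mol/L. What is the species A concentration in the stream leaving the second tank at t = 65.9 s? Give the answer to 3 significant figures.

Species balance on tank i: dCᵢ/dt = (Cᵢ₋₁ − Cᵢ)/τᵢ with τᵢ = Vᵢ/Q.
τ₁ = 101/5.60 = 18.036 s; τ₂ = 153/5.60 = 27.321 s.
Tank 1: C₁ = C_in(1 − e^(−t/τ₁)). Tank 2 (τ₁ ≠ τ₂): C₂ = C_in[1 − (τ₁ e^(−t/τ₁) − τ₂ e^(−t/τ₂))/(τ₁ − τ₂)].
At t = 65.9: e^(−t/τ₁) = 0.025891, e^(−t/τ₂) = 0.089634.
C₂ = 0.996·[1 − (18.036·0.025891 − 27.321·0.089634)/(-9.2857)] = 0.996·0.78656 = 0.78341 mol/L.

0.783 mol/L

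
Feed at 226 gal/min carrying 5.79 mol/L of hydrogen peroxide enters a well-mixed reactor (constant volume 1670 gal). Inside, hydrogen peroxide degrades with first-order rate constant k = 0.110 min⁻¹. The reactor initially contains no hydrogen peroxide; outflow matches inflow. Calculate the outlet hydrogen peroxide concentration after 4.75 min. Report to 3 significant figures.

2.20 mol/L

Accumulation = in − out − consumed: V dC/dt = Q C_in − Q C − k V C.
dC/dt = (Q/V) C_in − (Q/V + k) C; effective rate a = Q/V + k = 0.13533 + 0.110 = 0.24533 min⁻¹.
C_ss = Q C_in/(Q + kV) = 3.1939 mol/L; C(t) = C_ss + (C₀ − C_ss) e^(−a t).
C(4.75) = 3.1939 + (-3.1939)·e^(−0.24533·4.75) = 3.1939 + (-3.1939)·0.31182 = 2.1980 mol/L.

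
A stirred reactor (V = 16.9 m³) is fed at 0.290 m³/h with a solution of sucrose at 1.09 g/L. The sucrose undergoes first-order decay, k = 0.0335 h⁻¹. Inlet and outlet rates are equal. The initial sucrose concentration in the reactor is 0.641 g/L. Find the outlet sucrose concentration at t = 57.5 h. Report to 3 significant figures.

Accumulation = in − out − consumed: V dC/dt = Q C_in − Q C − k V C.
This is linear with rate a = Q/V + k = 0.050660 h⁻¹.
C_ss = Q C_in/(Q + kV) = 0.36921 g/L; C(t) = C_ss + (C₀ − C_ss) e^(−a t).
C(57.5) = 0.36921 + (0.27179)·e^(−0.050660·57.5) = 0.36921 + (0.27179)·0.054316 = 0.38397 g/L.

0.384 g/L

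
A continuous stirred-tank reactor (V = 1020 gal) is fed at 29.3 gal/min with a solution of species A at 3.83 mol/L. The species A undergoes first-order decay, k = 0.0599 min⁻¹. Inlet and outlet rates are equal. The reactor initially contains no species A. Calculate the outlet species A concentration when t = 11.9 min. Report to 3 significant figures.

0.809 mol/L

Species balance: V dC/dt = Q C_in − Q C − k V C.
This is linear with rate a = Q/V + k = 0.088625 min⁻¹.
C_ss = Q C_in/(Q + kV) = 1.2414 mol/L; C(t) = C_ss + (C₀ − C_ss) e^(−a t).
C(11.9) = 1.2414 + (-1.2414)·e^(−0.088625·11.9) = 1.2414 + (-1.2414)·0.34832 = 0.80899 mol/L.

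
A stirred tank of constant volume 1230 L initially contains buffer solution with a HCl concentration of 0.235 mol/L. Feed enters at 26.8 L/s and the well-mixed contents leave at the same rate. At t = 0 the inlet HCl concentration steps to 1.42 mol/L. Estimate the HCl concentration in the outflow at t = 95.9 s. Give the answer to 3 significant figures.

1.27 mol/L

Accumulation = in − out for the solute gives V dC/dt = Q(C_in − C).
Time constant τ = V/Q = 1230/26.8 = 45.896 s.
Solution: C(t) = C_in + (C₀ − C_in) e^(−t/τ).
C(95.9) = 1.42 + (0.235 − 1.42)·e^(−95.9/45.896) = 1.42 + (-1.1850)·0.12375 = 1.2734 mol/L.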